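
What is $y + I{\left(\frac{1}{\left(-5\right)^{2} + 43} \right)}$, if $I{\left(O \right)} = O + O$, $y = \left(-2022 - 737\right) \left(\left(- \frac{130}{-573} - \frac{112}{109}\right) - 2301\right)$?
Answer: $\frac{13485884853235}{2123538} \approx 6.3507 \cdot 10^{6}$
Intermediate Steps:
$y = \frac{396643670317}{62457}$ ($y = - 2759 \left(\left(\left(-130\right) \left(- \frac{1}{573}\right) - \frac{112}{109}\right) - 2301\right) = - 2759 \left(\left(\frac{130}{573} - \frac{112}{109}\right) - 2301\right) = - 2759 \left(- \frac{50006}{62457} - 2301\right) = \left(-2759\right) \left(- \frac{143763563}{62457}\right) = \frac{396643670317}{62457} \approx 6.3507 \cdot 10^{6}$)
$I{\left(O \right)} = 2 O$
$y + I{\left(\frac{1}{\left(-5\right)^{2} + 43} \right)} = \frac{396643670317}{62457} + \frac{2}{\left(-5\right)^{2} + 43} = \frac{396643670317}{62457} + \frac{2}{25 + 43} = \frac{396643670317}{62457} + \frac{2}{68} = \frac{396643670317}{62457} + 2 \cdot \frac{1}{68} = \frac{396643670317}{62457} + \frac{1}{34} = \frac{13485884853235}{2123538}$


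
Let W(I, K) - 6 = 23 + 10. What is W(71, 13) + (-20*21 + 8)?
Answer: -373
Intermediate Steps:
W(I, K) = 39 (W(I, K) = 6 + (23 + 10) = 6 + 33 = 39)
W(71, 13) + (-20*21 + 8) = 39 + (-20*21 + 8) = 39 + (-420 + 8) = 39 - 412 = -373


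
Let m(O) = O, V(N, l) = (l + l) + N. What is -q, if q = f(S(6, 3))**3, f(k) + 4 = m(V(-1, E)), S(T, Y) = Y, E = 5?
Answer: -125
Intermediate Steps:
V(N, l) = N + 2*l (V(N, l) = 2*l + N = N + 2*l)
f(k) = 5 (f(k) = -4 + (-1 + 2*5) = -4 + (-1 + 10) = -4 + 9 = 5)
q = 125 (q = 5**3 = 125)
-q = -1*125 = -125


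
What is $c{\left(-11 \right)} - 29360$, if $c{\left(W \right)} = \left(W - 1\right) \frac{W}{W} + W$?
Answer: $-29383$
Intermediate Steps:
$c{\left(W \right)} = -1 + 2 W$ ($c{\left(W \right)} = \left(-1 + W\right) 1 + W = \left(-1 + W\right) + W = -1 + 2 W$)
$c{\left(-11 \right)} - 29360 = \left(-1 + 2 \left(-11\right)\right) - 29360 = \left(-1 - 22\right) - 29360 = -23 - 29360 = -29383$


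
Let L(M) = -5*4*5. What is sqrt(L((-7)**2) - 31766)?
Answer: I*sqrt(31866) ≈ 178.51*I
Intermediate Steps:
L(M) = -100 (L(M) = -20*5 = -100)
sqrt(L((-7)**2) - 31766) = sqrt(-100 - 31766) = sqrt(-31866) = I*sqrt(31866)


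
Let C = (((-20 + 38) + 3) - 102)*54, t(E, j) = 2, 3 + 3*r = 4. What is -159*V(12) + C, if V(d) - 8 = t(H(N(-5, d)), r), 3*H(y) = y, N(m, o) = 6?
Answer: -5964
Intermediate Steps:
r = ⅓ (r = -1 + (⅓)*4 = -1 + 4/3 = ⅓ ≈ 0.33333)
H(y) = y/3
V(d) = 10 (V(d) = 8 + 2 = 10)
C = -4374 (C = ((18 + 3) - 102)*54 = (21 - 102)*54 = -81*54 = -4374)
-159*V(12) + C = -159*10 - 4374 = -1590 - 4374 = -5964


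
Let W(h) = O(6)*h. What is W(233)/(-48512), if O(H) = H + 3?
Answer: -2097/48512 ≈ -0.043226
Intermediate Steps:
O(H) = 3 + H
W(h) = 9*h (W(h) = (3 + 6)*h = 9*h)
W(233)/(-48512) = (9*233)/(-48512) = 2097*(-1/48512) = -2097/48512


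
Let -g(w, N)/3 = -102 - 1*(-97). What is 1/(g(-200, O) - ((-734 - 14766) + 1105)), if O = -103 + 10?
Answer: 1/14410 ≈ 6.9396e-5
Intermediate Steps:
O = -93
g(w, N) = 15 (g(w, N) = -3*(-102 - 1*(-97)) = -3*(-102 + 97) = -3*(-5) = 15)
1/(g(-200, O) - ((-734 - 14766) + 1105)) = 1/(15 - ((-734 - 14766) + 1105)) = 1/(15 - (-15500 + 1105)) = 1/(15 - 1*(-14395)) = 1/(15 + 14395) = 1/14410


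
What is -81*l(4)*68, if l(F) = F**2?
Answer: -88128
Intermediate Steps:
-81*l(4)*68 = -81*4**2*68 = -81*16*68 = -1296*68 = -88128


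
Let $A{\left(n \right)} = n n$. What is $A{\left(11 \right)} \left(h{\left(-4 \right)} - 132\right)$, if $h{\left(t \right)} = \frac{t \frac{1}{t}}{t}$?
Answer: $- \frac{64009}{4} \approx -16002.0$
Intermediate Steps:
$h{\left(t \right)} = \frac{1}{t}$ ($h{\left(t \right)} = 1 \frac{1}{t} = \frac{1}{t}$)
$A{\left(n \right)} = n^{2}$
$A{\left(11 \right)} \left(h{\left(-4 \right)} - 132\right) = 11^{2} \left(\frac{1}{-4} - 132\right) = 121 \left(- \frac{1}{4} - 132\right) = 121 \left(- \frac{529}{4}\right) = - \frac{64009}{4}$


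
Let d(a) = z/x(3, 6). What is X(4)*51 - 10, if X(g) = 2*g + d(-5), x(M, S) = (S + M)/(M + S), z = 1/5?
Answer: 2041/5 ≈ 408.20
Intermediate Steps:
z = ⅕ ≈ 0.20000
x(M, S) = 1 (x(M, S) = (M + S)/(M + S) = 1)
d(a) = ⅕ (d(a) = (⅕)/1 = (⅕)*1 = ⅕)
X(g) = ⅕ + 2*g (X(g) = 2*g + ⅕ = ⅕ + 2*g)
X(4)*51 - 10 = (⅕ + 2*4)*51 - 10 = (⅕ + 8)*51 - 10 = (41/5)*51 - 10 = 2091/5 - 10 = 2041/5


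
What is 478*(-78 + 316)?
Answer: 113764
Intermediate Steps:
478*(-78 + 316) = 478*238 = 113764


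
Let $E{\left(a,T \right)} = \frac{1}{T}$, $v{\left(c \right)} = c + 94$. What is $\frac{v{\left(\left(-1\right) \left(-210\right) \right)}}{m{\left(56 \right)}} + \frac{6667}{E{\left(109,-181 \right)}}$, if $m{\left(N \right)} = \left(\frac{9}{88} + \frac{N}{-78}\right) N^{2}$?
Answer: $- \frac{124940909701}{103537} \approx -1.2067 \cdot 10^{6}$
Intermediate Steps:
$m{\left(N \right)} = N^{2} \left(\frac{9}{88} - \frac{N}{78}\right)$ ($m{\left(N \right)} = \left(9 \cdot \frac{1}{88} + N \left(- \frac{1}{78}\right)\right) N^{2} = \left(\frac{9}{88} - \frac{N}{78}\right) N^{2} = N^{2} \left(\frac{9}{88} - \frac{N}{78}\right)$)
$v{\left(c \right)} = 94 + c$
$\frac{v{\left(\left(-1\right) \left(-210\right) \right)}}{m{\left(56 \right)}} + \frac{6667}{E{\left(109,-181 \right)}} = \frac{94 - -210}{\frac{1}{3432} \cdot 56^{2} \left(351 - 2464\right)} + \frac{6667}{\frac{1}{-181}} = \frac{94 + 210}{\frac{1}{3432} \cdot 3136 \left(351 - 2464\right)} + \frac{6667}{- \frac{1}{181}} = \frac{304}{\frac{1}{3432} \cdot 3136 \left(-2113\right)} + 6667 \left(-181\right) = \frac{304}{- \frac{828296}{429}} - 1206727 = 304 \left(- \frac{429}{828296}\right) - 1206727 = - \frac{16302}{103537} - 1206727 = - \frac{124940909701}{103537}$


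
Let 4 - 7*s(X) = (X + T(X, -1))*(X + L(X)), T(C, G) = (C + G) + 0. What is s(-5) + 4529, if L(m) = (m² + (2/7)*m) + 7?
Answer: 223918/49 ≈ 4569.8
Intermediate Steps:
T(C, G) = C + G
L(m) = 7 + m² + 2*m/7 (L(m) = (m² + (2*(⅐))*m) + 7 = (m² + 2*m/7) + 7 = 7 + m² + 2*m/7)
s(X) = 4/7 - (-1 + 2*X)*(7 + X² + 9*X/7)/7 (s(X) = 4/7 - (X + (X - 1))*(X + (7 + X² + 2*X/7))/7 = 4/7 - (X + (-1 + X))*(7 + X² + 9*X/7)/7 = 4/7 - (-1 + 2*X)*(7 + X² + 9*X/7)/7)
s(-5) + 4529 = (11/7 - 89/49*(-5) - 11/49*(-5)² - 2/7*(-5)³) + 4529 = (11/7 + 445/49 - 11/49*25 - 2/7*(-125)) + 4529 = (11/7 + 445/49 - 275/49 + 250/7) + 4529 = 1997/49 + 4529 = 223918/49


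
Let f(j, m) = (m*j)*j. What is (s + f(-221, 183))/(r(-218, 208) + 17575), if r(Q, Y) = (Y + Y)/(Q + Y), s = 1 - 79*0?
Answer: 44689520/87667 ≈ 509.76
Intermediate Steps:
s = 1 (s = 1 + 0 = 1)
f(j, m) = m*j² (f(j, m) = (j*m)*j = m*j²)
r(Q, Y) = 2*Y/(Q + Y) (r(Q, Y) = (2*Y)/(Q + Y) = 2*Y/(Q + Y))
(s + f(-221, 183))/(r(-218, 208) + 17575) = (1 + 183*(-221)²)/(2*208/(-218 + 208) + 17575) = (1 + 183*48841)/(2*208/(-10) + 17575) = (1 + 8937903)/(2*208*(-⅒) + 17575) = 8937904/(-208/5 + 17575) = 8937904/(87667/5) = 8937904*(5/87667) = 44689520/87667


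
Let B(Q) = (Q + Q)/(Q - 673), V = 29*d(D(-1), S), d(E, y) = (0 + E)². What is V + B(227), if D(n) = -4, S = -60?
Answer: 103245/223 ≈ 462.98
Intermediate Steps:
d(E, y) = E²
V = 464 (V = 29*(-4)² = 29*16 = 464)
B(Q) = 2*Q/(-673 + Q) (B(Q) = (2*Q)/(-673 + Q) = 2*Q/(-673 + Q))
V + B(227) = 464 + 2*227/(-673 + 227) = 464 + 2*227/(-446) = 464 + 2*227*(-1/446) = 464 - 227/223 = 103245/223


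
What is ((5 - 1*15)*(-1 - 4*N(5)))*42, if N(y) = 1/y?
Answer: 756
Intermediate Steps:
N(y) = 1/y
((5 - 1*15)*(-1 - 4*N(5)))*42 = ((5 - 1*15)*(-1 - 4/5))*42 = ((5 - 15)*(-1 - 4*⅕))*42 = -10*(-1 - ⅘)*42 = -10*(-9/5)*42 = 18*42 = 756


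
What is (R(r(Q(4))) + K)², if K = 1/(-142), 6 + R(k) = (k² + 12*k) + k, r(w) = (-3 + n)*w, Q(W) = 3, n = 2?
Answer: 26142769/20164 ≈ 1296.5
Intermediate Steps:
r(w) = -w (r(w) = (-3 + 2)*w = -w)
R(k) = -6 + k² + 13*k (R(k) = -6 + ((k² + 12*k) + k) = -6 + (k² + 13*k) = -6 + k² + 13*k)
K = -1/142 ≈ -0.0070423
(R(r(Q(4))) + K)² = ((-6 + (-1*3)² + 13*(-1*3)) - 1/142)² = ((-6 + (-3)² + 13*(-3)) - 1/142)² = ((-6 + 9 - 39) - 1/142)² = (-36 - 1/142)² = (-5113/142)² = 26142769/20164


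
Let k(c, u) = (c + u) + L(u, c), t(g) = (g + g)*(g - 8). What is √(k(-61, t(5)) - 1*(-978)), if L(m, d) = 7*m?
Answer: √677 ≈ 26.019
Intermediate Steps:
t(g) = 2*g*(-8 + g) (t(g) = (2*g)*(-8 + g) = 2*g*(-8 + g))
k(c, u) = c + 8*u (k(c, u) = (c + u) + 7*u = c + 8*u)
√(k(-61, t(5)) - 1*(-978)) = √((-61 + 8*(2*5*(-8 + 5))) - 1*(-978)) = √((-61 + 8*(2*5*(-3))) + 978) = √((-61 + 8*(-30)) + 978) = √((-61 - 240) + 978) = √(-301 + 978) = √677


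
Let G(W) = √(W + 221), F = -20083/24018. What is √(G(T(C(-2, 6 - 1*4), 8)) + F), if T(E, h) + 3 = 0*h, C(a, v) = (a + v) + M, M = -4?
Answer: √(-482353494 + 576864324*√218)/24018 ≈ 3.7321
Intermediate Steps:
C(a, v) = -4 + a + v (C(a, v) = (a + v) - 4 = -4 + a + v)
T(E, h) = -3 (T(E, h) = -3 + 0*h = -3 + 0 = -3)
F = -20083/24018 (F = -20083*1/24018 = -20083/24018 ≈ -0.83616)
G(W) = √(221 + W)
√(G(T(C(-2, 6 - 1*4), 8)) + F) = √(√(221 - 3) - 20083/24018) = √(√218 - 20083/24018) = √(-20083/24018 + √218)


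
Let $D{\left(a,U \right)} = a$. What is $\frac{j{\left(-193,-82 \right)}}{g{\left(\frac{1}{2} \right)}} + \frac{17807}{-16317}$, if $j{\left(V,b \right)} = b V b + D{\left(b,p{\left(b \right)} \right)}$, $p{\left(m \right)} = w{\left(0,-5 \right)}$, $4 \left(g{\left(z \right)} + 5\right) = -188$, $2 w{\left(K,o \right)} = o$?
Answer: $\frac{10587752537}{424242} \approx 24957.0$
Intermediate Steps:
$w{\left(K,o \right)} = \frac{o}{2}$
$g{\left(z \right)} = -52$ ($g{\left(z \right)} = -5 + \frac{1}{4} \left(-188\right) = -5 - 47 = -52$)
$p{\left(m \right)} = - \frac{5}{2}$ ($p{\left(m \right)} = \frac{1}{2} \left(-5\right) = - \frac{5}{2}$)
$j{\left(V,b \right)} = b + V b^{2}$ ($j{\left(V,b \right)} = b V b + b = V b b + b = V b^{2} + b = b + V b^{2}$)
$\frac{j{\left(-193,-82 \right)}}{g{\left(\frac{1}{2} \right)}} + \frac{17807}{-16317} = \frac{\left(-82\right) \left(1 - -15826\right)}{-52} + \frac{17807}{-16317} = - 82 \left(1 + 15826\right) \left(- \frac{1}{52}\right) + 17807 \left(- \frac{1}{16317}\right) = \left(-82\right) 15827 \left(- \frac{1}{52}\right) - \frac{17807}{16317} = \left(-1297814\right) \left(- \frac{1}{52}\right) - \frac{17807}{16317} = \frac{648907}{26} - \frac{17807}{16317} = \frac{10587752537}{424242}$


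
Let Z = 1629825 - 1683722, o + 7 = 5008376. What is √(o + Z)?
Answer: 2*√1238618 ≈ 2225.9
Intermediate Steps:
o = 5008369 (o = -7 + 5008376 = 5008369)
Z = -53897
√(o + Z) = √(5008369 - 53897) = √4954472 = 2*√1238618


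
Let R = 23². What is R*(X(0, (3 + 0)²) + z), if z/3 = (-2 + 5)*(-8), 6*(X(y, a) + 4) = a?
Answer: -78821/2 ≈ -39411.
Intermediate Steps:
X(y, a) = -4 + a/6
z = -72 (z = 3*((-2 + 5)*(-8)) = 3*(3*(-8)) = 3*(-24) = -72)
R = 529
R*(X(0, (3 + 0)²) + z) = 529*((-4 + (3 + 0)²/6) - 72) = 529*((-4 + (⅙)*3²) - 72) = 529*((-4 + (⅙)*9) - 72) = 529*((-4 + 3/2) - 72) = 529*(-5/2 - 72) = 529*(-149/2) = -78821/2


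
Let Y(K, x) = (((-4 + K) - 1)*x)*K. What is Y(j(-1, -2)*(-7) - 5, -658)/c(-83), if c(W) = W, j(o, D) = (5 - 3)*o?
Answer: 23688/83 ≈ 285.40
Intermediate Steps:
j(o, D) = 2*o
Y(K, x) = K*x*(-5 + K) (Y(K, x) = ((-5 + K)*x)*K = (x*(-5 + K))*K = K*x*(-5 + K))
Y(j(-1, -2)*(-7) - 5, -658)/c(-83) = (((2*(-1))*(-7) - 5)*(-658)*(-5 + ((2*(-1))*(-7) - 5)))/(-83) = ((-2*(-7) - 5)*(-658)*(-5 + (-2*(-7) - 5)))*(-1/83) = ((14 - 5)*(-658)*(-5 + (14 - 5)))*(-1/83) = (9*(-658)*(-5 + 9))*(-1/83) = (9*(-658)*4)*(-1/83) = -23688*(-1/83) = 23688/83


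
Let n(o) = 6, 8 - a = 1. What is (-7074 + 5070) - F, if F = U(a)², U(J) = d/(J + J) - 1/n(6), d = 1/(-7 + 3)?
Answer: -56561857/28224 ≈ -2004.0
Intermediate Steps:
a = 7 (a = 8 - 1*1 = 8 - 1 = 7)
d = -¼ (d = 1/(-4) = -¼ ≈ -0.25000)
U(J) = -⅙ - 1/(8*J) (U(J) = -1/(4*(J + J)) - 1/6 = -1/(2*J)/4 - 1*⅙ = -1/(8*J) - ⅙ = -⅙ - 1/(8*J))
F = 961/28224 (F = ((1/24)*(-3 - 4*7)/7)² = ((1/24)*(⅐)*(-3 - 28))² = ((1/24)*(⅐)*(-31))² = (-31/168)² = 961/28224 ≈ 0.034049)
(-7074 + 5070) - F = (-7074 + 5070) - 1*961/28224 = -2004 - 961/28224 = -56561857/28224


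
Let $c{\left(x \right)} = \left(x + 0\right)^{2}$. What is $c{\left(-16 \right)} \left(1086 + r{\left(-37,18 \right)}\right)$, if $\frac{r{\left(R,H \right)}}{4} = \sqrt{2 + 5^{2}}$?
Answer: $278016 + 3072 \sqrt{3} \approx 2.8334 \cdot 10^{5}$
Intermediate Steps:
$c{\left(x \right)} = x^{2}$
$r{\left(R,H \right)} = 12 \sqrt{3}$ ($r{\left(R,H \right)} = 4 \sqrt{2 + 5^{2}} = 4 \sqrt{2 + 25} = 4 \sqrt{27} = 4 \cdot 3 \sqrt{3} = 12 \sqrt{3}$)
$c{\left(-16 \right)} \left(1086 + r{\left(-37,18 \right)}\right) = \left(-16\right)^{2} \left(1086 + 12 \sqrt{3}\right) = 256 \left(1086 + 12 \sqrt{3}\right) = 278016 + 3072 \sqrt{3}$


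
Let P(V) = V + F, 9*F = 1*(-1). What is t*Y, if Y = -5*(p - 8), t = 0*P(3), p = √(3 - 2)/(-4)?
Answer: 0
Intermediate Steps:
F = -⅑ (F = (1*(-1))/9 = (⅑)*(-1) = -⅑ ≈ -0.11111)
P(V) = -⅑ + V (P(V) = V - ⅑ = -⅑ + V)
p = -¼ (p = √1*(-¼) = 1*(-¼) = -¼ ≈ -0.25000)
t = 0 (t = 0*(-⅑ + 3) = 0*(26/9) = 0)
Y = 165/4 (Y = -5*(-¼ - 8) = -5*(-33/4) = 165/4 ≈ 41.250)
t*Y = 0*(165/4) = 0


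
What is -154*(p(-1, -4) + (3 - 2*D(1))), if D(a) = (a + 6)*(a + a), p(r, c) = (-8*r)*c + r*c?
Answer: 8162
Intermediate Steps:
p(r, c) = -7*c*r (p(r, c) = -8*c*r + c*r = -7*c*r)
D(a) = 2*a*(6 + a) (D(a) = (6 + a)*(2*a) = 2*a*(6 + a))
-154*(p(-1, -4) + (3 - 2*D(1))) = -154*(-7*(-4)*(-1) + (3 - 4*(6 + 1))) = -154*(-28 + (3 - 4*7)) = -154*(-28 + (3 - 2*14)) = -154*(-28 + (3 - 28)) = -154*(-28 - 25) = -154*(-53) = 8162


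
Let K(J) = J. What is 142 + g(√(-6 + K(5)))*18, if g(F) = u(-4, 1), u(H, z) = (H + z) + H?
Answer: 16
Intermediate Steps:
u(H, z) = z + 2*H
g(F) = -7 (g(F) = 1 + 2*(-4) = 1 - 8 = -7)
142 + g(√(-6 + K(5)))*18 = 142 - 7*18 = 142 - 126 = 16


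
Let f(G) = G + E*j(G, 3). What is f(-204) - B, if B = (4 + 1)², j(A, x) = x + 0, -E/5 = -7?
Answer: -124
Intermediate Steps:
E = 35 (E = -5*(-7) = 35)
j(A, x) = x
B = 25 (B = 5² = 25)
f(G) = 105 + G (f(G) = G + 35*3 = G + 105 = 105 + G)
f(-204) - B = (105 - 204) - 1*25 = -99 - 25 = -124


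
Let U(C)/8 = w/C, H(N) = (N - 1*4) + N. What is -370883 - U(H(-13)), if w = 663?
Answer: -1853531/5 ≈ -3.7071e+5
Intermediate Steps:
H(N) = -4 + 2*N (H(N) = (N - 4) + N = (-4 + N) + N = -4 + 2*N)
U(C) = 5304/C (U(C) = 8*(663/C) = 5304/C)
-370883 - U(H(-13)) = -370883 - 5304/(-4 + 2*(-13)) = -370883 - 5304/(-4 - 26) = -370883 - 5304/(-30) = -370883 - 5304*(-1)/30 = -370883 - 1*(-884/5) = -370883 + 884/5 = -1853531/5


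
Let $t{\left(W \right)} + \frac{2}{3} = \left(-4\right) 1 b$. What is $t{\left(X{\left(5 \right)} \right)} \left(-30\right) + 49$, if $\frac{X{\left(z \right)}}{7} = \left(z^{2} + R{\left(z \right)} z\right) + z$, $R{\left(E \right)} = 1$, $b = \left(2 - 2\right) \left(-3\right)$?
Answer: $69$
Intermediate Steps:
$b = 0$ ($b = 0 \left(-3\right) = 0$)
$X{\left(z \right)} = 7 z^{2} + 14 z$ ($X{\left(z \right)} = 7 \left(\left(z^{2} + 1 z\right) + z\right) = 7 \left(\left(z^{2} + z\right) + z\right) = 7 \left(\left(z + z^{2}\right) + z\right) = 7 \left(z^{2} + 2 z\right) = 7 z^{2} + 14 z$)
$t{\left(W \right)} = - \frac{2}{3}$ ($t{\left(W \right)} = - \frac{2}{3} + \left(-4\right) 1 \cdot 0 = - \frac{2}{3} - 0 = - \frac{2}{3} + 0 = - \frac{2}{3}$)
$t{\left(X{\left(5 \right)} \right)} \left(-30\right) + 49 = \left(- \frac{2}{3}\right) \left(-30\right) + 49 = 20 + 49 = 69$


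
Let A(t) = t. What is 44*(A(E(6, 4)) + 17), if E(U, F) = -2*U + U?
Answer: 484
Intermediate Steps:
E(U, F) = -U
44*(A(E(6, 4)) + 17) = 44*(-1*6 + 17) = 44*(-6 + 17) = 44*11 = 484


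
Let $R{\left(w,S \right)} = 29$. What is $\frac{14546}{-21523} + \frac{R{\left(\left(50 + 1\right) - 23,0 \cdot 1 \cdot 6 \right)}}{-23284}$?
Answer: $- \frac{339313231}{501141532} \approx -0.67708$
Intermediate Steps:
$\frac{14546}{-21523} + \frac{R{\left(\left(50 + 1\right) - 23,0 \cdot 1 \cdot 6 \right)}}{-23284} = \frac{14546}{-21523} + \frac{29}{-23284} = 14546 \left(- \frac{1}{21523}\right) + 29 \left(- \frac{1}{23284}\right) = - \frac{14546}{21523} - \frac{29}{23284} = - \frac{339313231}{501141532}$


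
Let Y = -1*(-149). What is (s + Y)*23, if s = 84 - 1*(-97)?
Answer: 7590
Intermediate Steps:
Y = 149
s = 181 (s = 84 + 97 = 181)
(s + Y)*23 = (181 + 149)*23 = 330*23 = 7590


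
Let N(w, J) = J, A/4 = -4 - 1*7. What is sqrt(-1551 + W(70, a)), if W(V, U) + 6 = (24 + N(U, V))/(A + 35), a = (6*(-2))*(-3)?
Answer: I*sqrt(14107)/3 ≈ 39.591*I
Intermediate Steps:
A = -44 (A = 4*(-4 - 1*7) = 4*(-4 - 7) = 4*(-11) = -44)
a = 36 (a = -12*(-3) = 36)
W(V, U) = -26/3 - V/9 (W(V, U) = -6 + (24 + V)/(-44 + 35) = -6 + (24 + V)/(-9) = -6 + (24 + V)*(-1/9) = -6 + (-8/3 - V/9) = -26/3 - V/9)
sqrt(-1551 + W(70, a)) = sqrt(-1551 + (-26/3 - 1/9*70)) = sqrt(-1551 + (-26/3 - 70/9)) = sqrt(-1551 - 148/9) = sqrt(-14107/9) = I*sqrt(14107)/3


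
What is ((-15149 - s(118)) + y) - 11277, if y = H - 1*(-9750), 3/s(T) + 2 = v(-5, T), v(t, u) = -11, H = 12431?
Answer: -55182/13 ≈ -4244.8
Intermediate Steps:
s(T) = -3/13 (s(T) = 3/(-2 - 11) = 3/(-13) = 3*(-1/13) = -3/13)
y = 22181 (y = 12431 - 1*(-9750) = 12431 + 9750 = 22181)
((-15149 - s(118)) + y) - 11277 = ((-15149 - 1*(-3/13)) + 22181) - 11277 = ((-15149 + 3/13) + 22181) - 11277 = (-196934/13 + 22181) - 11277 = 91419/13 - 11277 = -55182/13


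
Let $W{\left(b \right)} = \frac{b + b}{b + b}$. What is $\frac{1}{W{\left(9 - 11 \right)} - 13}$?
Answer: $- \frac{1}{12} \approx -0.083333$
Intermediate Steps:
$W{\left(b \right)} = 1$ ($W{\left(b \right)} = \frac{2 b}{2 b} = 2 b \frac{1}{2 b} = 1$)
$\frac{1}{W{\left(9 - 11 \right)} - 13} = \frac{1}{1 - 13} = \frac{1}{-12} = - \frac{1}{12}$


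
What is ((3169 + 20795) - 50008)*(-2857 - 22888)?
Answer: 670502780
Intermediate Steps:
((3169 + 20795) - 50008)*(-2857 - 22888) = (23964 - 50008)*(-25745) = -26044*(-25745) = 670502780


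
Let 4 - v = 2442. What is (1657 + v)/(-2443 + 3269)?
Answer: -781/826 ≈ -0.94552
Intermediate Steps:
v = -2438 (v = 4 - 1*2442 = 4 - 2442 = -2438)
(1657 + v)/(-2443 + 3269) = (1657 - 2438)/(-2443 + 3269) = -781/826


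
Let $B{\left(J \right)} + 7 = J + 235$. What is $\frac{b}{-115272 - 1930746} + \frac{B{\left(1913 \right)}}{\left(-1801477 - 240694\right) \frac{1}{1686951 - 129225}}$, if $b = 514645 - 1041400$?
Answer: $- \frac{2274193747565161}{1392772875026} \approx -1632.9$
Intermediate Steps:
$B{\left(J \right)} = 228 + J$ ($B{\left(J \right)} = -7 + \left(J + 235\right) = -7 + \left(235 + J\right) = 228 + J$)
$b = -526755$ ($b = 514645 - 1041400 = -526755$)
$\frac{b}{-115272 - 1930746} + \frac{B{\left(1913 \right)}}{\left(-1801477 - 240694\right) \frac{1}{1686951 - 129225}} = - \frac{526755}{-115272 - 1930746} + \frac{228 + 1913}{\left(-1801477 - 240694\right) \frac{1}{1686951 - 129225}} = - \frac{526755}{-115272 - 1930746} + \frac{2141}{\left(-2042171\right) \frac{1}{1557726}} = - \frac{526755}{-2046018} + \frac{2141}{\left(-2042171\right) \frac{1}{1557726}} = \left(-526755\right) \left(- \frac{1}{2046018}\right) + \frac{2141}{- \frac{2042171}{1557726}} = \frac{175585}{682006} + 2141 \left(- \frac{1557726}{2042171}\right) = \frac{175585}{682006} - \frac{3335091366}{2042171} = - \frac{2274193747565161}{1392772875026}$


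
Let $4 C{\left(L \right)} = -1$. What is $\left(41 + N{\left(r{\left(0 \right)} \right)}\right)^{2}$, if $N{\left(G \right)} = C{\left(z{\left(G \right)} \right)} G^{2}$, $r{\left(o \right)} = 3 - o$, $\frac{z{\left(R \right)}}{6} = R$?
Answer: $\frac{24025}{16} \approx 1501.6$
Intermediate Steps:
$z{\left(R \right)} = 6 R$
$C{\left(L \right)} = - \frac{1}{4}$ ($C{\left(L \right)} = \frac{1}{4} \left(-1\right) = - \frac{1}{4}$)
$N{\left(G \right)} = - \frac{G^{2}}{4}$
$\left(41 + N{\left(r{\left(0 \right)} \right)}\right)^{2} = \left(41 - \frac{\left(3 - 0\right)^{2}}{4}\right)^{2} = \left(41 - \frac{\left(3 + 0\right)^{2}}{4}\right)^{2} = \left(41 - \frac{3^{2}}{4}\right)^{2} = \left(41 - \frac{9}{4}\right)^{2} = \left(\frac{155}{4}\right)^{2} = \frac{24025}{16}$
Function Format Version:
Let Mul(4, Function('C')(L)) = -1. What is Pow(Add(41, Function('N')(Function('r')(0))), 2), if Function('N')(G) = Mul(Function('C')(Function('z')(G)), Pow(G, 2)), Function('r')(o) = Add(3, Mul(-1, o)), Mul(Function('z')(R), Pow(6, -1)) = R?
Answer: Rational(24025, 16) ≈ 1501.6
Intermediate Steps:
Function('z')(R) = Mul(6, R)
Function('C')(L) = Rational(-1, 4) (Function('C')(L) = Mul(Rational(1, 4), -1) = Rational(-1, 4))
Function('N')(G) = Mul(Rational(-1, 4), Pow(G, 2))
Pow(Add(41, Function('N')(Function('r')(0))), 2) = Pow(Add(41, Mul(Rational(-1, 4), Pow(Add(3, Mul(-1, 0)), 2))), 2) = Pow(Add(41, Mul(Rational(-1, 4), Pow(Add(3, 0), 2))), 2) = Pow(Add(41, Mul(Rational(-1, 4), Pow(3, 2))), 2) = Pow(Add(41, Mul(Rational(-1, 4), 9)), 2) = Pow(Add(41, Rational(-9, 4)), 2) = Pow(Rational(155, 4), 2) = Rational(24025, 16)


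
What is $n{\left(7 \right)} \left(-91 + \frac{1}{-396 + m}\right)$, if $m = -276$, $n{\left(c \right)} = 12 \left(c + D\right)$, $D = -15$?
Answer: $\frac{61153}{7} \approx 8736.1$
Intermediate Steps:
$n{\left(c \right)} = -180 + 12 c$ ($n{\left(c \right)} = 12 \left(c - 15\right) = 12 \left(-15 + c\right) = -180 + 12 c$)
$n{\left(7 \right)} \left(-91 + \frac{1}{-396 + m}\right) = \left(-180 + 12 \cdot 7\right) \left(-91 + \frac{1}{-396 - 276}\right) = \left(-180 + 84\right) \left(-91 + \frac{1}{-672}\right) = - 96 \left(-91 - \frac{1}{672}\right) = \left(-96\right) \left(- \frac{61153}{672}\right) = \frac{61153}{7}$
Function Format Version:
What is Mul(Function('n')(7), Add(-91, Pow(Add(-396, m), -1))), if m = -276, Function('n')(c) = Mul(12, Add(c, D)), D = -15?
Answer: Rational(61153, 7) ≈ 8736.1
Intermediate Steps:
Function('n')(c) = Add(-180, Mul(12, c)) (Function('n')(c) = Mul(12, Add(c, -15)) = Mul(12, Add(-15, c)) = Add(-180, Mul(12, c)))
Mul(Function('n')(7), Add(-91, Pow(Add(-396, m), -1))) = Mul(Add(-180, Mul(12, 7)), Add(-91, Pow(Add(-396, -276), -1))) = Mul(Add(-180, 84), Add(-91, Pow(-672, -1))) = Mul(-96, Add(-91, Rational(-1, 672))) = Mul(-96, Rational(-61153, 672)) = Rational(61153, 7)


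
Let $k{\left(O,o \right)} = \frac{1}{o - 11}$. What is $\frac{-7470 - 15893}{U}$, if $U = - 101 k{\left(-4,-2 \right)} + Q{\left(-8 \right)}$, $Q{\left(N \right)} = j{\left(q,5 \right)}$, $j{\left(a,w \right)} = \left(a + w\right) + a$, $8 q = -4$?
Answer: $- \frac{303719}{153} \approx -1985.1$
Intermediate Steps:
$q = - \frac{1}{2}$ ($q = \frac{1}{8} \left(-4\right) = - \frac{1}{2} \approx -0.5$)
$k{\left(O,o \right)} = \frac{1}{-11 + o}$
$j{\left(a,w \right)} = w + 2 a$
$Q{\left(N \right)} = 4$ ($Q{\left(N \right)} = 5 + 2 \left(- \frac{1}{2}\right) = 5 - 1 = 4$)
$U = \frac{153}{13}$ ($U = - \frac{101}{-11 - 2} + 4 = - \frac{101}{-13} + 4 = \left(-101\right) \left(- \frac{1}{13}\right) + 4 = \frac{101}{13} + 4 = \frac{153}{13} \approx 11.769$)
$\frac{-7470 - 15893}{U} = \frac{-7470 - 15893}{\frac{153}{13}} = \left(-23363\right) \frac{13}{153} = - \frac{303719}{153}$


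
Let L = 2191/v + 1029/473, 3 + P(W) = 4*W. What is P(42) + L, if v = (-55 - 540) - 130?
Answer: 56292307/342925 ≈ 164.15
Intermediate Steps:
v = -725 (v = -595 - 130 = -725)
P(W) = -3 + 4*W
L = -290318/342925 (L = 2191/(-725) + 1029/473 = 2191*(-1/725) + 1029*(1/473) = -2191/725 + 1029/473 = -290318/342925 ≈ -0.84659)
P(42) + L = (-3 + 4*42) - 290318/342925 = (-3 + 168) - 290318/342925 = 165 - 290318/342925 = 56292307/342925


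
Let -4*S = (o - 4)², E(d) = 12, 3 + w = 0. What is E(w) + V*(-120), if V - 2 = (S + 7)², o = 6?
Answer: -4548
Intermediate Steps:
w = -3 (w = -3 + 0 = -3)
S = -1 (S = -(6 - 4)²/4 = -¼*2² = -¼*4 = -1)
V = 38 (V = 2 + (-1 + 7)² = 2 + 6² = 2 + 36 = 38)
E(w) + V*(-120) = 12 + 38*(-120) = 12 - 4560 = -4548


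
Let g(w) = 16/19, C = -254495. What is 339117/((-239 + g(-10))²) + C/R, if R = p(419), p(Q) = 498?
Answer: -5149978408349/10196861250 ≈ -505.06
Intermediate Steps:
R = 498
g(w) = 16/19 (g(w) = 16*(1/19) = 16/19)
339117/((-239 + g(-10))²) + C/R = 339117/((-239 + 16/19)²) - 254495/498 = 339117/((-4525/19)²) - 254495*1/498 = 339117/(20475625/361) - 254495/498 = 339117*(361/20475625) - 254495/498 = 122421237/20475625 - 254495/498 = -5149978408349/10196861250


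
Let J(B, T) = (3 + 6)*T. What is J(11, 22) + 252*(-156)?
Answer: -39114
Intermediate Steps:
J(B, T) = 9*T
J(11, 22) + 252*(-156) = 9*22 + 252*(-156) = 198 - 39312 = -39114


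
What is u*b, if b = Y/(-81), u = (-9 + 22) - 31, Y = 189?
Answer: 42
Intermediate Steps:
u = -18 (u = 13 - 31 = -18)
b = -7/3 (b = 189/(-81) = 189*(-1/81) = -7/3 ≈ -2.3333)
u*b = -18*(-7/3) = 42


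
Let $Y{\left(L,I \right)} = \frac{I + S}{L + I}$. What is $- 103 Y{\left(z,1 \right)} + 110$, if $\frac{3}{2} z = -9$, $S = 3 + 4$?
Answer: $\frac{1374}{5} \approx 274.8$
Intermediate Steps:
$S = 7$
$z = -6$ ($z = \frac{2}{3} \left(-9\right) = -6$)
$Y{\left(L,I \right)} = \frac{7 + I}{I + L}$ ($Y{\left(L,I \right)} = \frac{I + 7}{L + I} = \frac{7 + I}{I + L}$)
$- 103 Y{\left(z,1 \right)} + 110 = - 103 \frac{7 + 1}{1 - 6} + 110 = - 103 \frac{1}{-5} \cdot 8 + 110 = - 103 \left(\left(- \frac{1}{5}\right) 8\right) + 110 = \left(-103\right) \left(- \frac{8}{5}\right) + 110 = \frac{824}{5} + 110 = \frac{1374}{5}$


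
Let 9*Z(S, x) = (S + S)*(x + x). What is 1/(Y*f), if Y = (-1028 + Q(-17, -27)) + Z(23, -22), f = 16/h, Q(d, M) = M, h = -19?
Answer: 171/184304 ≈ 0.00092782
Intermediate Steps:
Z(S, x) = 4*S*x/9 (Z(S, x) = ((S + S)*(x + x))/9 = ((2*S)*(2*x))/9 = (4*S*x)/9 = 4*S*x/9)
f = -16/19 (f = 16/(-19) = 16*(-1/19) = -16/19 ≈ -0.84210)
Y = -11519/9 (Y = (-1028 - 27) + (4/9)*23*(-22) = -1055 - 2024/9 = -11519/9 ≈ -1279.9)
1/(Y*f) = 1/(-11519/9*(-16/19)) = 1/(184304/171) = 171/184304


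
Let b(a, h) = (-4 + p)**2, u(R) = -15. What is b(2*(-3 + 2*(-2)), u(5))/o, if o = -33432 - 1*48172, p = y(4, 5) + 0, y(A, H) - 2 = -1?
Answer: -9/81604 ≈ -0.00011029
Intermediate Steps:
y(A, H) = 1 (y(A, H) = 2 - 1 = 1)
p = 1 (p = 1 + 0 = 1)
b(a, h) = 9 (b(a, h) = (-4 + 1)**2 = (-3)**2 = 9)
o = -81604 (o = -33432 - 48172 = -81604)
b(2*(-3 + 2*(-2)), u(5))/o = 9/(-81604) = 9*(-1/81604) = -9/81604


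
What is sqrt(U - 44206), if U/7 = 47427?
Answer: sqrt(287783) ≈ 536.45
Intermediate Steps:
U = 331989 (U = 7*47427 = 331989)
sqrt(U - 44206) = sqrt(331989 - 44206) = sqrt(287783)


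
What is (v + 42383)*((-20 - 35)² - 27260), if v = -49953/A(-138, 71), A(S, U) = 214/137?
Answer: -53956828235/214 ≈ -2.5213e+8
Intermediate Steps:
A(S, U) = 214/137 (A(S, U) = 214*(1/137) = 214/137)
v = -6843561/214 (v = -49953/214/137 = -49953*137/214 = -6843561/214 ≈ -31979.)
(v + 42383)*((-20 - 35)² - 27260) = (-6843561/214 + 42383)*((-20 - 35)² - 27260) = 2226401*((-55)² - 27260)/214 = 2226401*(3025 - 27260)/214 = (2226401/214)*(-24235) = -53956828235/214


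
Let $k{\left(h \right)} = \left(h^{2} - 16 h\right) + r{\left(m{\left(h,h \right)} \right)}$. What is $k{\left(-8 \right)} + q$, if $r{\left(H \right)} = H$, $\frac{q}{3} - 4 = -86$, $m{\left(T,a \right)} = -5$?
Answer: $-59$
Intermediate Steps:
$q = -246$ ($q = 12 + 3 \left(-86\right) = 12 - 258 = -246$)
$k{\left(h \right)} = -5 + h^{2} - 16 h$ ($k{\left(h \right)} = \left(h^{2} - 16 h\right) - 5 = -5 + h^{2} - 16 h$)
$k{\left(-8 \right)} + q = \left(-5 + \left(-8\right)^{2} - -128\right) - 246 = \left(-5 + 64 + 128\right) - 246 = 187 - 246 = -59$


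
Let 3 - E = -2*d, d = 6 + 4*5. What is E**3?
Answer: 166375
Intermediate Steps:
d = 26 (d = 6 + 20 = 26)
E = 55 (E = 3 - (-2)*26 = 3 - 1*(-52) = 3 + 52 = 55)
E**3 = 55**3 = 166375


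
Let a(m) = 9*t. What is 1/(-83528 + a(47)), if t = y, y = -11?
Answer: -1/83627 ≈ -1.1958e-5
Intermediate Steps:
t = -11
a(m) = -99 (a(m) = 9*(-11) = -99)
1/(-83528 + a(47)) = 1/(-83528 - 99) = 1/(-83627) = -1/83627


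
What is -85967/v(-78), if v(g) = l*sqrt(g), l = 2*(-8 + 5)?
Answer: -85967*I*sqrt(78)/468 ≈ -1622.3*I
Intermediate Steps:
l = -6 (l = 2*(-3) = -6)
v(g) = -6*sqrt(g)
-85967/v(-78) = -85967*I*sqrt(78)/468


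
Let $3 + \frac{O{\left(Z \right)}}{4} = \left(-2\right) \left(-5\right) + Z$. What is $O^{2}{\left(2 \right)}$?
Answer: $1296$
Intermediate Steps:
$O{\left(Z \right)} = 28 + 4 Z$ ($O{\left(Z \right)} = -12 + 4 \left(\left(-2\right) \left(-5\right) + Z\right) = -12 + 4 \left(10 + Z\right) = -12 + \left(40 + 4 Z\right) = 28 + 4 Z$)
$O^{2}{\left(2 \right)} = \left(28 + 4 \cdot 2\right)^{2} = \left(28 + 8\right)^{2} = 36^{2} = 1296$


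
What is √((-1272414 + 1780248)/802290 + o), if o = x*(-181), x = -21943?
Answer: 2*√17753129179478890/133715 ≈ 1992.9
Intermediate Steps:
o = 3971683 (o = -21943*(-181) = 3971683)
√((-1272414 + 1780248)/802290 + o) = √((-1272414 + 1780248)/802290 + 3971683) = √(507834*(1/802290) + 3971683) = √(84639/133715 + 3971683) = √(531073676984/133715) = 2*√17753129179478890/133715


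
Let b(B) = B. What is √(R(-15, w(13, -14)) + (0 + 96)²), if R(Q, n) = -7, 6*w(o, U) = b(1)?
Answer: √9209 ≈ 95.964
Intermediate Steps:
w(o, U) = ⅙ (w(o, U) = (⅙)*1 = ⅙)
√(R(-15, w(13, -14)) + (0 + 96)²) = √(-7 + (0 + 96)²) = √(-7 + 96²) = √(-7 + 9216) = √9209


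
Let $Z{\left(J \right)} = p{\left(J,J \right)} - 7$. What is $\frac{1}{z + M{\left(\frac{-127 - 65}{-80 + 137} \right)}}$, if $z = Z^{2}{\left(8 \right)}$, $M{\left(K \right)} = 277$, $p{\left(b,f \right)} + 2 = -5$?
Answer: $\frac{1}{473} \approx 0.0021142$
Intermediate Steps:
$p{\left(b,f \right)} = -7$ ($p{\left(b,f \right)} = -2 - 5 = -7$)
$Z{\left(J \right)} = -14$ ($Z{\left(J \right)} = -7 - 7 = -14$)
$z = 196$ ($z = \left(-14\right)^{2} = 196$)
$\frac{1}{z + M{\left(\frac{-127 - 65}{-80 + 137} \right)}} = \frac{1}{196 + 277} = \frac{1}{473}$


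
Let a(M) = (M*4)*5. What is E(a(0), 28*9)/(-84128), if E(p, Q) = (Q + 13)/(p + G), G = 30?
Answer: -53/504768 ≈ -0.00010500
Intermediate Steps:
a(M) = 20*M (a(M) = (4*M)*5 = 20*M)
E(p, Q) = (13 + Q)/(30 + p) (E(p, Q) = (Q + 13)/(p + 30) = (13 + Q)/(30 + p))
E(a(0), 28*9)/(-84128) = ((13 + 28*9)/(30 + 20*0))/(-84128) = ((13 + 252)/(30 + 0))*(-1/84128) = (265/30)*(-1/84128) = ((1/30)*265)*(-1/84128) = (53/6)*(-1/84128) = -53/504768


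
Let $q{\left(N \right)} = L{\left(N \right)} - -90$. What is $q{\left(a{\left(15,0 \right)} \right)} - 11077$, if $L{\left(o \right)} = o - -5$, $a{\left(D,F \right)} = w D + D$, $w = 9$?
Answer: $-10832$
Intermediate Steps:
$a{\left(D,F \right)} = 10 D$ ($a{\left(D,F \right)} = 9 D + D = 10 D$)
$L{\left(o \right)} = 5 + o$ ($L{\left(o \right)} = o + 5 = 5 + o$)
$q{\left(N \right)} = 95 + N$ ($q{\left(N \right)} = \left(5 + N\right) - -90 = \left(5 + N\right) + 90 = 95 + N$)
$q{\left(a{\left(15,0 \right)} \right)} - 11077 = \left(95 + 10 \cdot 15\right) - 11077 = \left(95 + 150\right) - 11077 = 245 - 11077 = -10832$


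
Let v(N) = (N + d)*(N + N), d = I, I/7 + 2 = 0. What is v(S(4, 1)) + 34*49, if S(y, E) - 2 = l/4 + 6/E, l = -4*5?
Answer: 1600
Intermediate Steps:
l = -20
S(y, E) = -3 + 6/E (S(y, E) = 2 + (-20/4 + 6/E) = 2 + (-20*1/4 + 6/E) = 2 + (-5 + 6/E) = -3 + 6/E)
I = -14 (I = -14 + 7*0 = -14 + 0 = -14)
d = -14
v(N) = 2*N*(-14 + N) (v(N) = (N - 14)*(N + N) = (-14 + N)*(2*N) = 2*N*(-14 + N))
v(S(4, 1)) + 34*49 = 2*(-3 + 6/1)*(-14 + (-3 + 6/1)) + 34*49 = 2*(-3 + 6*1)*(-14 + (-3 + 6*1)) + 1666 = 2*(-3 + 6)*(-14 + (-3 + 6)) + 1666 = 2*3*(-14 + 3) + 1666 = 2*3*(-11) + 1666 = -66 + 1666 = 1600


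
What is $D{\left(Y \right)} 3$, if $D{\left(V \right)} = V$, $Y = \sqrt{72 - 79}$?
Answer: $3 i \sqrt{7} \approx 7.9373 i$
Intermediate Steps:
$Y = i \sqrt{7}$ ($Y = \sqrt{-7} = i \sqrt{7} \approx 2.6458 i$)
$D{\left(Y \right)} 3 = i \sqrt{7} \cdot 3 = 3 i \sqrt{7}$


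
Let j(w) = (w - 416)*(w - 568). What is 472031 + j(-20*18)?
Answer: 1192159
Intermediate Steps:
j(w) = (-568 + w)*(-416 + w) (j(w) = (-416 + w)*(-568 + w) = (-568 + w)*(-416 + w))
472031 + j(-20*18) = 472031 + (236288 + (-20*18)² - (-19680)*18) = 472031 + (236288 + (-360)² - 984*(-360)) = 472031 + (236288 + 129600 + 354240) = 472031 + 720128 = 1192159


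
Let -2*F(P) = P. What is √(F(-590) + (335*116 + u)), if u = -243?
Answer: 32*√38 ≈ 197.26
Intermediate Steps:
F(P) = -P/2
√(F(-590) + (335*116 + u)) = √(-½*(-590) + (335*116 - 243)) = √(295 + (38860 - 243)) = √(295 + 38617) = √38912 = 32*√38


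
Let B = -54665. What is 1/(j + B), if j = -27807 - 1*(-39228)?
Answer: -1/43244 ≈ -2.3125e-5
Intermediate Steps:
j = 11421 (j = -27807 + 39228 = 11421)
1/(j + B) = 1/(11421 - 54665) = 1/(-43244) = -1/43244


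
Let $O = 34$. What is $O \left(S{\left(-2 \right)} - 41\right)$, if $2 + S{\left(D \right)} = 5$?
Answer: $-1292$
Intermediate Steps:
$S{\left(D \right)} = 3$ ($S{\left(D \right)} = -2 + 5 = 3$)
$O \left(S{\left(-2 \right)} - 41\right) = 34 \left(3 - 41\right) = 34 \left(-38\right) = -1292$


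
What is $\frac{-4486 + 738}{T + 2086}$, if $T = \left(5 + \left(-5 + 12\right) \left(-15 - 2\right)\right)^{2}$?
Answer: $- \frac{1874}{7541} \approx -0.24851$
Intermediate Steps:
$T = 12996$ ($T = \left(5 + 7 \left(-17\right)\right)^{2} = \left(5 - 119\right)^{2} = \left(-114\right)^{2} = 12996$)
$\frac{-4486 + 738}{T + 2086} = \frac{-4486 + 738}{12996 + 2086} = - \frac{3748}{15082} = \left(-3748\right) \frac{1}{15082} = - \frac{1874}{7541}$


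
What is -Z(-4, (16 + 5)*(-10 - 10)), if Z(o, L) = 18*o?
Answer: 72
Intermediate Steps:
-Z(-4, (16 + 5)*(-10 - 10)) = -18*(-4) = -1*(-72) = 72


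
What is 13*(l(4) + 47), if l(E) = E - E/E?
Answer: 650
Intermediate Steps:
l(E) = -1 + E (l(E) = E - 1*1 = E - 1 = -1 + E)
13*(l(4) + 47) = 13*((-1 + 4) + 47) = 13*(3 + 47) = 13*50 = 650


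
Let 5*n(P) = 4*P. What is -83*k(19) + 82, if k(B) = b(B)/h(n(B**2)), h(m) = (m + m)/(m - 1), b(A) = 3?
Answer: -121495/2888 ≈ -42.069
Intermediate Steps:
n(P) = 4*P/5 (n(P) = (4*P)/5 = 4*P/5)
h(m) = 2*m/(-1 + m) (h(m) = (2*m)/(-1 + m) = 2*m/(-1 + m))
k(B) = 15*(-1 + 4*B**2/5)/(8*B**2) (k(B) = 3/((2*(4*B**2/5)/(-1 + 4*B**2/5))) = 3/((8*B**2/(5*(-1 + 4*B**2/5)))) = 3*(5*(-1 + 4*B**2/5)/(8*B**2)) = 15*(-1 + 4*B**2/5)/(8*B**2))
-83*k(19) + 82 = -83*(3/2 - 15/8/19**2) + 82 = -83*(3/2 - 15/8*1/361) + 82 = -83*(3/2 - 15/2888) + 82 = -83*4317/2888 + 82 = -358311/2888 + 82 = -121495/2888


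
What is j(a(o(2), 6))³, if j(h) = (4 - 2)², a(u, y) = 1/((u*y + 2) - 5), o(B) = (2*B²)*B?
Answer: 64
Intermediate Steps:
o(B) = 2*B³
a(u, y) = 1/(-3 + u*y) (a(u, y) = 1/((2 + u*y) - 5) = 1/(-3 + u*y))
j(h) = 4 (j(h) = 2² = 4)
j(a(o(2), 6))³ = 4³ = 64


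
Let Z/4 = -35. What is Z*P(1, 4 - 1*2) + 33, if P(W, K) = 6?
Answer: -807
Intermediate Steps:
Z = -140 (Z = 4*(-35) = -140)
Z*P(1, 4 - 1*2) + 33 = -140*6 + 33 = -840 + 33 = -807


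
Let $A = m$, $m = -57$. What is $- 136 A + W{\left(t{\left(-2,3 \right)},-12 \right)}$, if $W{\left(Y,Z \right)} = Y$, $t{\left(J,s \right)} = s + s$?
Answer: $7758$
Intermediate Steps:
$t{\left(J,s \right)} = 2 s$
$A = -57$
$- 136 A + W{\left(t{\left(-2,3 \right)},-12 \right)} = \left(-136\right) \left(-57\right) + 2 \cdot 3 = 7752 + 6 = 7758$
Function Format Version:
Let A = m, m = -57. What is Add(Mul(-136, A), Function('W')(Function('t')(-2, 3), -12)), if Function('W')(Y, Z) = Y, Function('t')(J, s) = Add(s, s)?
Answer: 7758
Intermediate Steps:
Function('t')(J, s) = Mul(2, s)
A = -57
Add(Mul(-136, A), Function('W')(Function('t')(-2, 3), -12)) = Add(Mul(-136, -57), Mul(2, 3)) = Add(7752, 6) = 7758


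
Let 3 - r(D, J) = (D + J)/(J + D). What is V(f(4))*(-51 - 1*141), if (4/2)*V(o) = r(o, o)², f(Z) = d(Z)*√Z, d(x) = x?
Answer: -384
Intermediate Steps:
r(D, J) = 2 (r(D, J) = 3 - (D + J)/(J + D) = 3 - (D + J)/(D + J) = 3 - 1*1 = 3 - 1 = 2)
f(Z) = Z^(3/2) (f(Z) = Z*√Z = Z^(3/2))
V(o) = 2 (V(o) = (½)*2² = (½)*4 = 2)
V(f(4))*(-51 - 1*141) = 2*(-51 - 1*141) = 2*(-51 - 141) = 2*(-192) = -384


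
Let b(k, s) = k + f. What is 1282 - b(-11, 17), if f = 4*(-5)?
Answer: 1313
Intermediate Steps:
f = -20
b(k, s) = -20 + k (b(k, s) = k - 20 = -20 + k)
1282 - b(-11, 17) = 1282 - (-20 - 11) = 1282 - 1*(-31) = 1282 + 31 = 1313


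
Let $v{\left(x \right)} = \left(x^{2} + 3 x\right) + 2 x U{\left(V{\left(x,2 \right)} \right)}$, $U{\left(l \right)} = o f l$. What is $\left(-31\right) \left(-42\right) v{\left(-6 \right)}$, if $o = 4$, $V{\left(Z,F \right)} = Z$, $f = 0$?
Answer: $23436$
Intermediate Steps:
$U{\left(l \right)} = 0$ ($U{\left(l \right)} = 4 \cdot 0 l = 0 l = 0$)
$v{\left(x \right)} = x^{2} + 3 x$ ($v{\left(x \right)} = \left(x^{2} + 3 x\right) + 2 x 0 = \left(x^{2} + 3 x\right) + 0 = x^{2} + 3 x$)
$\left(-31\right) \left(-42\right) v{\left(-6 \right)} = \left(-31\right) \left(-42\right) \left(- 6 \left(3 - 6\right)\right) = 1302 \left(\left(-6\right) \left(-3\right)\right) = 1302 \cdot 18 = 23436$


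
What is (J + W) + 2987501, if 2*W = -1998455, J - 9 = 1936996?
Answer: 7850557/2 ≈ 3.9253e+6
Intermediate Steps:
J = 1937005 (J = 9 + 1936996 = 1937005)
W = -1998455/2 (W = (1/2)*(-1998455) = -1998455/2 ≈ -9.9923e+5)
(J + W) + 2987501 = (1937005 - 1998455/2) + 2987501 = 1875555/2 + 2987501 = 7850557/2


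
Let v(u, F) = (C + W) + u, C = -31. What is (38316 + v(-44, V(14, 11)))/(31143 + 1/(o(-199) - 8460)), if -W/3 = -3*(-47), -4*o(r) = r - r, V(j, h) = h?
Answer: 319940280/263469779 ≈ 1.2143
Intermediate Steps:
o(r) = 0 (o(r) = -(r - r)/4 = -¼*0 = 0)
W = -423 (W = -(-9)*(-47) = -3*141 = -423)
v(u, F) = -454 + u (v(u, F) = (-31 - 423) + u = -454 + u)
(38316 + v(-44, V(14, 11)))/(31143 + 1/(o(-199) - 8460)) = (38316 + (-454 - 44))/(31143 + 1/(0 - 8460)) = (38316 - 498)/(31143 + 1/(-8460)) = 37818/(31143 - 1/8460) = 37818/(263469779/8460) = 37818*(8460/263469779) = 319940280/263469779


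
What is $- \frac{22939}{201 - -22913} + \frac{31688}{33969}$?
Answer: $- \frac{514049}{8628126} \approx -0.059578$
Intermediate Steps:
$- \frac{22939}{201 - -22913} + \frac{31688}{33969} = - \frac{22939}{201 + 22913} + 31688 \cdot \frac{1}{33969} = - \frac{22939}{23114} + \frac{31688}{33969} = \left(-22939\right) \frac{1}{23114} + \frac{31688}{33969} = - \frac{3277}{3302} + \frac{31688}{33969} = - \frac{514049}{8628126}$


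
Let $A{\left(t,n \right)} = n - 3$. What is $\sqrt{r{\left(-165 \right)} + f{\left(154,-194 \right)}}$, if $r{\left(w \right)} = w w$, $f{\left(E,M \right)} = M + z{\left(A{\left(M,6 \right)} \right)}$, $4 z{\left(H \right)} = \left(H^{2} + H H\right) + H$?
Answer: $\frac{\sqrt{108145}}{2} \approx 164.43$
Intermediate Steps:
$A{\left(t,n \right)} = -3 + n$ ($A{\left(t,n \right)} = n - 3 = -3 + n$)
$z{\left(H \right)} = \frac{H^{2}}{2} + \frac{H}{4}$ ($z{\left(H \right)} = \frac{\left(H^{2} + H H\right) + H}{4} = \frac{\left(H^{2} + H^{2}\right) + H}{4} = \frac{2 H^{2} + H}{4} = \frac{H + 2 H^{2}}{4} = \frac{H^{2}}{2} + \frac{H}{4}$)
$f{\left(E,M \right)} = \frac{21}{4} + M$ ($f{\left(E,M \right)} = M + \frac{\left(-3 + 6\right) \left(1 + 2 \left(-3 + 6\right)\right)}{4} = M + \frac{1}{4} \cdot 3 \left(1 + 2 \cdot 3\right) = M + \frac{1}{4} \cdot 3 \left(1 + 6\right) = M + \frac{1}{4} \cdot 3 \cdot 7 = M + \frac{21}{4} = \frac{21}{4} + M$)
$r{\left(w \right)} = w^{2}$
$\sqrt{r{\left(-165 \right)} + f{\left(154,-194 \right)}} = \sqrt{\left(-165\right)^{2} + \left(\frac{21}{4} - 194\right)} = \sqrt{27225 - \frac{755}{4}} = \sqrt{\frac{108145}{4}} = \frac{\sqrt{108145}}{2}$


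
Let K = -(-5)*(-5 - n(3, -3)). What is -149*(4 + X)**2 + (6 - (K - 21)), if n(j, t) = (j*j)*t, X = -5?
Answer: -232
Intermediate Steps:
n(j, t) = t*j**2 (n(j, t) = j**2*t = t*j**2)
K = 110 (K = -(-5)*(-5 - (-3)*3**2) = -(-5)*(-5 - (-3)*9) = -(-5)*(-5 - 1*(-27)) = -(-5)*(-5 + 27) = -(-5)*22 = -1*(-110) = 110)
-149*(4 + X)**2 + (6 - (K - 21)) = -149*(4 - 5)**2 + (6 - (110 - 21)) = -149*(-1)**2 + (6 - 1*89) = -149*1 + (6 - 89) = -149 - 83 = -232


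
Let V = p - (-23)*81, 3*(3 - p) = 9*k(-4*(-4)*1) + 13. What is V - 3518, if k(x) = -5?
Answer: -4924/3 ≈ -1641.3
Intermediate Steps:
p = 41/3 (p = 3 - (9*(-5) + 13)/3 = 3 - (-45 + 13)/3 = 3 - ⅓*(-32) = 3 + 32/3 = 41/3 ≈ 13.667)
V = 5630/3 (V = 41/3 - (-23)*81 = 41/3 - 1*(-1863) = 41/3 + 1863 = 5630/3 ≈ 1876.7)
V - 3518 = 5630/3 - 3518 = -4924/3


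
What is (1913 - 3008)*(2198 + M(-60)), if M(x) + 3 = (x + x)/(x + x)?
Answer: -2404620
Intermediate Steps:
M(x) = -2 (M(x) = -3 + (x + x)/(x + x) = -3 + (2*x)/((2*x)) = -3 + (2*x)*(1/(2*x)) = -3 + 1 = -2)
(1913 - 3008)*(2198 + M(-60)) = (1913 - 3008)*(2198 - 2) = -1095*2196 = -2404620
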